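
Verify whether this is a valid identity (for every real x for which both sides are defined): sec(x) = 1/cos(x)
Claim: sec(x) = 1/cos(x).
Reasoning: sec(x) is by definition the reciprocal of cos(x), wherever cos(x) ≠ 0.
So the two sides agree for every real x for which both sides are defined.

Conclusion: Yes, this is an identity.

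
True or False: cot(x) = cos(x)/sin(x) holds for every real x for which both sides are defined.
True.

Claim: cot(x) = cos(x)/sin(x).
Reasoning: cot(x) is defined as 1/tan(x) = 1/(sin(x)/cos(x)) = cos(x)/sin(x), wherever sin(x) ≠ 0.
So the two sides agree for every real x for which both sides are defined.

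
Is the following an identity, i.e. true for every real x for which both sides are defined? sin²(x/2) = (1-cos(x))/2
Claim: sin²(x/2) = (1-cos(x))/2.
Reasoning: Use cos(2θ) = 1 - 2sin²θ with θ = x/2: cos(x) = 1 - 2sin²(x/2). Solving for sin²(x/2) gives (1 - cos(x))/2.
So the two sides agree for every real x for which both sides are defined.

Conclusion: Yes, this is an identity.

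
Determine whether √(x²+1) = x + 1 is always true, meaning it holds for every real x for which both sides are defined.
No, this is NOT an identity.

Claim: √(x²+1) = x + 1.
Test a specific point where both sides are defined: x = 1.
LHS = √(x²+1) ≈ 1.4142
RHS = x + 1 ≈ 2.0000
Since 1.4142 ≠ 2.0000, the equation fails at this point, so it cannot hold for every real x for which both sides are defined.
(x+1)² = x² + 2x + 1 ≠ x² + 1 unless x = 0.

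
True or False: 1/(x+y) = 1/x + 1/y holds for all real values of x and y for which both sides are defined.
Claim: 1/(x+y) = 1/x + 1/y.
Test a specific point where both sides are defined: x = 1/2, y = 3.
LHS = 1/(x+y) ≈ 0.2857
RHS = 1/x + 1/y ≈ 2.3333
Since 0.2857 ≠ 2.3333, the equation fails at this point, so it cannot hold for all real values of x and y for which both sides are defined.
1/x + 1/y = (x+y)/(xy), which is not 1/(x+y).

Conclusion: False.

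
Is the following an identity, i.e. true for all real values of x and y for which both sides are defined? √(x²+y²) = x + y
Claim: √(x²+y²) = x + y.
Test a specific point where both sides are defined: x = 1, y = 4.
LHS = √(x²+y²) ≈ 4.1231
RHS = x + y ≈ 5.0000
Since 4.1231 ≠ 5.0000, the equation fails at this point, so it cannot hold for all real values of x and y for which both sides are defined.
(x+y)² = x² + 2xy + y², not x² + y², so the square root does not split this way.

Conclusion: No, this is NOT an identity.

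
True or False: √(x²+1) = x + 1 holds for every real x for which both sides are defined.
False.

Claim: √(x²+1) = x + 1.
Test a specific point where both sides are defined: x = -3.
LHS = √(x²+1) ≈ 3.1623
RHS = x + 1 ≈ -2.0000
Since 3.1623 ≠ -2.0000, the equation fails at this point, so it cannot hold for every real x for which both sides are defined.
(x+1)² = x² + 2x + 1 ≠ x² + 1 unless x = 0.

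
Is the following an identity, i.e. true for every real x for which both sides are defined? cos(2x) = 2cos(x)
Claim: cos(2x) = 2cos(x).
Test a specific point where both sides are defined: x = π.
LHS = cos(2x) ≈ 1.0000
RHS = 2cos(x) ≈ -2.0000
Since 1.0000 ≠ -2.0000, the equation fails at this point, so it cannot hold for every real x for which both sides are defined.
The correct double-angle formula is cos(2x) = cos²x - sin²x.

Conclusion: No, this is NOT an identity.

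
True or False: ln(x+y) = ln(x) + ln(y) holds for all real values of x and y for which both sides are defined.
Claim: ln(x+y) = ln(x) + ln(y).
Test a specific point where both sides are defined: x = 1/2, y = 1/2.
LHS = ln(x+y) ≈ 0.0000
RHS = ln(x) + ln(y) ≈ -1.3863
Since 0.0000 ≠ -1.3863, the equation fails at this point, so it cannot hold for all real values of x and y for which both sides are defined.
ln(x) + ln(y) = ln(xy), not ln(x+y).

Conclusion: False.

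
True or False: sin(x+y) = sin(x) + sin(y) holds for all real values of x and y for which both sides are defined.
False.

Claim: sin(x+y) = sin(x) + sin(y).
Test a specific point where both sides are defined: x = π/4, y = π/6.
LHS = sin(x+y) ≈ 0.9659
RHS = sin(x) + sin(y) ≈ 1.2071
Since 0.9659 ≠ 1.2071, the equation fails at this point, so it cannot hold for all real values of x and y for which both sides are defined.
The correct expansion is sin(x+y) = sin(x)cos(y) + cos(x)sin(y); sine is not additive.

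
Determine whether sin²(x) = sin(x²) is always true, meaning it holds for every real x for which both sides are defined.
Claim: sin²(x) = sin(x²).
Test a specific point where both sides are defined: x = π.
LHS = sin²(x) ≈ 0.0000
RHS = sin(x²) ≈ -0.4303
Since 0.0000 ≠ -0.4303, the equation fails at this point, so it cannot hold for every real x for which both sides are defined.
sin²(x) means (sin x)², squaring the output; sin(x²) squares the input. These are different functions.

Conclusion: No, this is NOT an identity.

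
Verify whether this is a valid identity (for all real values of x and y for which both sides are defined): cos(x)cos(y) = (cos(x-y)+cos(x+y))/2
Yes, this is an identity.

Claim: cos(x)cos(y) = (cos(x-y)+cos(x+y))/2.
Reasoning: cos(x-y) = cos(x)cos(y) + sin(x)sin(y) and cos(x+y) = cos(x)cos(y) - sin(x)sin(y). Adding, cos(x-y) + cos(x+y) = 2cos(x)cos(y); divide by 2.
So the two sides agree for all real values of x and y for which both sides are defined.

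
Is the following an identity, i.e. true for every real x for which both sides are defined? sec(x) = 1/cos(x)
Claim: sec(x) = 1/cos(x).
Reasoning: sec(x) is by definition the reciprocal of cos(x), wherever cos(x) ≠ 0.
So the two sides agree for every real x for which both sides are defined.

Conclusion: Yes, this is an identity.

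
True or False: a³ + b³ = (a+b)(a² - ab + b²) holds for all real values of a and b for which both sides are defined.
Claim: a³ + b³ = (a+b)(a² - ab + b²).
Reasoning: Expand the right side: (a+b)(a² - ab + b²) = a³ - a²b + ab² + a²b - ab² + b³ = a³ + b³ (the middle terms cancel in pairs).
So the two sides agree for all real values of a and b for which both sides are defined.

Conclusion: True.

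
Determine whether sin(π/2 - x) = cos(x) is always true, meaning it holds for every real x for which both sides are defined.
Claim: sin(π/2 - x) = cos(x).
Reasoning: Use sin(u - v) = sin(u)cos(v) - cos(u)sin(v) with u = π/2, v = x: sin(π/2)cos(x) - cos(π/2)sin(x) = 1·cos(x) - 0·sin(x) = cos(x).
So the two sides agree for every real x for which both sides are defined.

Conclusion: Yes, this is an identity.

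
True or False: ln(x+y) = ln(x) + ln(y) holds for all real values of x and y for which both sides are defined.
False.

Claim: ln(x+y) = ln(x) + ln(y).
Test a specific point where both sides are defined: x = 4, y = 1.
LHS = ln(x+y) ≈ 1.6094
RHS = ln(x) + ln(y) ≈ 1.3863
Since 1.6094 ≠ 1.3863, the equation fails at this point, so it cannot hold for all real values of x and y for which both sides are defined.
ln(x) + ln(y) = ln(xy), not ln(x+y).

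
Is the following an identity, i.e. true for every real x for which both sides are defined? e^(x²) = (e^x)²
No, this is NOT an identity.

Claim: e^(x²) = (e^x)².
Test a specific point where both sides are defined: x = 1.
LHS = e^(x²) ≈ 2.7183
RHS = (e^x)² ≈ 7.3891
Since 2.7183 ≠ 7.3891, the equation fails at this point, so it cannot hold for every real x for which both sides are defined.
(e^x)² = e^(2x), and 2x ≠ x² in general.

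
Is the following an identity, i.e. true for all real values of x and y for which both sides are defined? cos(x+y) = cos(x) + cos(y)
No, this is NOT an identity.

Claim: cos(x+y) = cos(x) + cos(y).
Test a specific point where both sides are defined: x = -π/2, y = π/3.
LHS = cos(x+y) ≈ 0.8660
RHS = cos(x) + cos(y) ≈ 0.5000
Since 0.8660 ≠ 0.5000, the equation fails at this point, so it cannot hold for all real values of x and y for which both sides are defined.
The correct expansion is cos(x+y) = cos(x)cos(y) - sin(x)sin(y); cosine is not additive.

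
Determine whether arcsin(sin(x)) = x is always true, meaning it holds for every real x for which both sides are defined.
No, this is NOT an identity.

Claim: arcsin(sin(x)) = x.
Test a specific point where both sides are defined: x = π.
LHS = arcsin(sin(x)) ≈ 0.0000
RHS = x ≈ 3.1416
Since 0.0000 ≠ 3.1416, the equation fails at this point, so it cannot hold for every real x for which both sides are defined.
arcsin only returns values in [-π/2, π/2], so arcsin(sin(x)) = x holds only for x in that interval, not for all real x.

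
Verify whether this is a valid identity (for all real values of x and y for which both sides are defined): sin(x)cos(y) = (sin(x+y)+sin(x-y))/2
Claim: sin(x)cos(y) = (sin(x+y)+sin(x-y))/2.
Reasoning: sin(x+y) = sin(x)cos(y) + cos(x)sin(y) and sin(x-y) = sin(x)cos(y) - cos(x)sin(y). Adding, sin(x+y) + sin(x-y) = 2sin(x)cos(y); divide by 2.
So the two sides agree for all real values of x and y for which both sides are defined.

Conclusion: Yes, this is an identity.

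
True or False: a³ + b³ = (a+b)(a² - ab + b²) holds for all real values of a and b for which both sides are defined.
Claim: a³ + b³ = (a+b)(a² - ab + b²).
Reasoning: Expand the right side: (a+b)(a² - ab + b²) = a³ - a²b + ab² + a²b - ab² + b³ = a³ + b³ (the middle terms cancel in pairs).
So the two sides agree for all real values of a and b for which both sides are defined.

Conclusion: True.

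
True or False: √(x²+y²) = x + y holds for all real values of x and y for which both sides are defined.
False.

Claim: √(x²+y²) = x + y.
Test a specific point where both sides are defined: x = 2, y = 3/2.
LHS = √(x²+y²) ≈ 2.5000
RHS = x + y ≈ 3.5000
Since 2.5000 ≠ 3.5000, the equation fails at this point, so it cannot hold for all real values of x and y for which both sides are defined.
(x+y)² = x² + 2xy + y², not x² + y², so the square root does not split this way.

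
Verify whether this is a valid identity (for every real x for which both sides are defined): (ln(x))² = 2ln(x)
Claim: (ln(x))² = 2ln(x).
Test a specific point where both sides are defined: x = 3.
LHS = (ln(x))² ≈ 1.2069
RHS = 2ln(x) ≈ 2.1972
Since 1.2069 ≠ 2.1972, the equation fails at this point, so it cannot hold for every real x for which both sides are defined.
2ln(x) equals ln(x²), which is not the same as (ln x)².

Conclusion: No, this is NOT an identity.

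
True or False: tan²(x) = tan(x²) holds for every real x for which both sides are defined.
Claim: tan²(x) = tan(x²).
Test a specific point where both sides are defined: x = -π/4.
LHS = tan²(x) ≈ 1.0000
RHS = tan(x²) ≈ 0.7092
Since 1.0000 ≠ 0.7092, the equation fails at this point, so it cannot hold for every real x for which both sides are defined.
tan²(x) means (tan x)², squaring the output; tan(x²) squares the input. These are different functions.

Conclusion: False.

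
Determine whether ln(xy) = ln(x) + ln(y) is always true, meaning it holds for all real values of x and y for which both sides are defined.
Yes, this is an identity.

Claim: ln(xy) = ln(x) + ln(y).
Reasoning: Both sides are simultaneously defined only when x, y > 0. Write x = e^p, y = e^q (p = ln x, q = ln y). Then xy = e^p · e^q = e^(p+q), so ln(xy) = p + q = ln(x) + ln(y).
So the two sides agree for all real values of x and y for which both sides are defined.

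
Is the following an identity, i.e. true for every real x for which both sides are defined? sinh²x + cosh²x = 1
Claim: sinh²x + cosh²x = 1.
Test a specific point where both sides are defined: x = 4.
LHS = sinh²x + cosh²x ≈ 1490.4792
RHS = 1 ≈ 1.0000
Since 1490.4792 ≠ 1.0000, the equation fails at this point, so it cannot hold for every real x for which both sides are defined.
The correct hyperbolic identity is cosh²x - sinh²x = 1 (a difference); the sum sinh²x + cosh²x equals cosh(2x).

Conclusion: No, this is NOT an identity.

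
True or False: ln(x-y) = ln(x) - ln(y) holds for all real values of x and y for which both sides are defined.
False.

Claim: ln(x-y) = ln(x) - ln(y).
Test a specific point where both sides are defined: x = 4, y = 3/2.
LHS = ln(x-y) ≈ 0.9163
RHS = ln(x) - ln(y) ≈ 0.9808
Since 0.9163 ≠ 0.9808, the equation fails at this point, so it cannot hold for all real values of x and y for which both sides are defined.
ln(x) - ln(y) = ln(x/y), not ln(x-y).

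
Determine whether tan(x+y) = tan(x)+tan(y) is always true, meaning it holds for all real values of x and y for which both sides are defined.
No, this is NOT an identity.

Claim: tan(x+y) = tan(x)+tan(y).
Test a specific point where both sides are defined: x = π/4, y = π/3.
LHS = tan(x+y) ≈ -3.7321
RHS = tan(x)+tan(y) ≈ 2.7321
Since -3.7321 ≠ 2.7321, the equation fails at this point, so it cannot hold for all real values of x and y for which both sides are defined.
The correct formula is tan(x+y) = (tan(x) + tan(y))/(1 - tan(x)tan(y)).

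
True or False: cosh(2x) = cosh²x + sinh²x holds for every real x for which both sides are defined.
Claim: cosh(2x) = cosh²x + sinh²x.
Reasoning: cosh²x = (e^(2x) + 2 + e^(-2x))/4 and sinh²x = (e^(2x) - 2 + e^(-2x))/4. Adding gives (2e^(2x) + 2e^(-2x))/4 = (e^(2x) + e^(-2x))/2 = cosh(2x).
So the two sides agree for every real x for which both sides are defined.

Conclusion: True.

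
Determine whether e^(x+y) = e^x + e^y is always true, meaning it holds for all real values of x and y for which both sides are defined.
Claim: e^(x+y) = e^x + e^y.
Test a specific point where both sides are defined: x = -2, y = 1/2.
LHS = e^(x+y) ≈ 0.2231
RHS = e^x + e^y ≈ 1.7841
Since 0.2231 ≠ 1.7841, the equation fails at this point, so it cannot hold for all real values of x and y for which both sides are defined.
The correct rule is e^(x+y) = e^x · e^y (a product, not a sum).

Conclusion: No, this is NOT an identity.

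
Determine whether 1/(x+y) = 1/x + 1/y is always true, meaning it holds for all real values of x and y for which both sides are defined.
Claim: 1/(x+y) = 1/x + 1/y.
Test a specific point where both sides are defined: x = 3, y = 5.
LHS = 1/(x+y) ≈ 0.1250
RHS = 1/x + 1/y ≈ 0.5333
Since 0.1250 ≠ 0.5333, the equation fails at this point, so it cannot hold for all real values of x and y for which both sides are defined.
1/x + 1/y = (x+y)/(xy), which is not 1/(x+y).

Conclusion: No, this is NOT an identity.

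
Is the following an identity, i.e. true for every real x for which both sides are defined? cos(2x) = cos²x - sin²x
Yes, this is an identity.

Claim: cos(2x) = cos²x - sin²x.
Reasoning: Put y = x in the addition formula cos(x+y) = cos(x)cos(y) - sin(x)sin(y): cos(2x) = cos²x - sin²x.
So the two sides agree for every real x for which both sides are defined.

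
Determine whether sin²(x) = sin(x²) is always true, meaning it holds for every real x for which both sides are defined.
Claim: sin²(x) = sin(x²).
Test a specific point where both sides are defined: x = π/2.
LHS = sin²(x) ≈ 1.0000
RHS = sin(x²) ≈ 0.6243
Since 1.0000 ≠ 0.6243, the equation fails at this point, so it cannot hold for every real x for which both sides are defined.
sin²(x) means (sin x)², squaring the output; sin(x²) squares the input. These are different functions.

Conclusion: No, this is NOT an identity.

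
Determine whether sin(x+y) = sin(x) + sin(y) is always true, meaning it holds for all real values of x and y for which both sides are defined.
Claim: sin(x+y) = sin(x) + sin(y).
Test a specific point where both sides are defined: x = π/6, y = 2π/3.
LHS = sin(x+y) ≈ 0.5000
RHS = sin(x) + sin(y) ≈ 1.3660
Since 0.5000 ≠ 1.3660, the equation fails at this point, so it cannot hold for all real values of x and y for which both sides are defined.
The correct expansion is sin(x+y) = sin(x)cos(y) + cos(x)sin(y); sine is not additive.

Conclusion: No, this is NOT an identity.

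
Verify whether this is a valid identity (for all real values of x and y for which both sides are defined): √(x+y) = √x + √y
No, this is NOT an identity.

Claim: √(x+y) = √x + √y.
Test a specific point where both sides are defined: x = 3/2, y = 5.
LHS = √(x+y) ≈ 2.5495
RHS = √x + √y ≈ 3.4608
Since 2.5495 ≠ 3.4608, the equation fails at this point, so it cannot hold for all real values of x and y for which both sides are defined.
Squaring the right side gives x + 2√(xy) + y, not x + y.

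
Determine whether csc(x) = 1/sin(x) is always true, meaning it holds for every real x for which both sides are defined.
Claim: csc(x) = 1/sin(x).
Reasoning: csc(x) is by definition the reciprocal of sin(x), wherever sin(x) ≠ 0.
So the two sides agree for every real x for which both sides are defined.

Conclusion: Yes, this is an identity.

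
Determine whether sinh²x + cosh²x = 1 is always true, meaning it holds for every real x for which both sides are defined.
Claim: sinh²x + cosh²x = 1.
Test a specific point where both sides are defined: x = 1/2.
LHS = sinh²x + cosh²x ≈ 1.5431
RHS = 1 ≈ 1.0000
Since 1.5431 ≠ 1.0000, the equation fails at this point, so it cannot hold for every real x for which both sides are defined.
The correct hyperbolic identity is cosh²x - sinh²x = 1 (a difference); the sum sinh²x + cosh²x equals cosh(2x).

Conclusion: No, this is NOT an identity.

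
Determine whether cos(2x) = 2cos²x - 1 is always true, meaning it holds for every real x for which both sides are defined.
Claim: cos(2x) = 2cos²x - 1.
Reasoning: cos(2x) = cos²x - sin²x. Replace sin²x by 1 - cos²x: cos²x - (1 - cos²x) = 2cos²x - 1.
So the two sides agree for every real x for which both sides are defined.

Conclusion: Yes, this is an identity.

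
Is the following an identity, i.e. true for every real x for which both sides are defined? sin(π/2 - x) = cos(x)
Yes, this is an identity.

Claim: sin(π/2 - x) = cos(x).
Reasoning: Use sin(u - v) = sin(u)cos(v) - cos(u)sin(v) with u = π/2, v = x: sin(π/2)cos(x) - cos(π/2)sin(x) = 1·cos(x) - 0·sin(x) = cos(x).
So the two sides agree for every real x for which both sides are defined.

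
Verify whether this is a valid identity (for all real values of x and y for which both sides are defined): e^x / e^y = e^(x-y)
Yes, this is an identity.

Claim: e^x / e^y = e^(x-y).
Reasoning: 1/e^y = e^(-y), so e^x / e^y = e^x · e^(-y) = e^(x + (-y)) = e^(x-y) by the product rule for exponents.
So the two sides agree for all real values of x and y for which both sides are defined.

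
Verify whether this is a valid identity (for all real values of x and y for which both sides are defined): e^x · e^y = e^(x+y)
Yes, this is an identity.

Claim: e^x · e^y = e^(x+y).
Reasoning: This is the law of exponents for a common base: multiplying powers adds exponents. E.g. from the series, (Σ x^j/j!)(Σ y^k/k!) = Σ_m (Σ_{j+k=m} x^j y^k/(j!k!)) = Σ_m (x+y)^m/m! by the binomial theorem.
So the two sides agree for all real values of x and y for which both sides are defined.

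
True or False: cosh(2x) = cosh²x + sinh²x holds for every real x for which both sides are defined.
Claim: cosh(2x) = cosh²x + sinh²x.
Reasoning: cosh²x = (e^(2x) + 2 + e^(-2x))/4 and sinh²x = (e^(2x) - 2 + e^(-2x))/4. Adding gives (2e^(2x) + 2e^(-2x))/4 = (e^(2x) + e^(-2x))/2 = cosh(2x).
So the two sides agree for every real x for which both sides are defined.

Conclusion: True.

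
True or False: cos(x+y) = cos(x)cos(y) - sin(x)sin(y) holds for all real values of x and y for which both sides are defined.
True.

Claim: cos(x+y) = cos(x)cos(y) - sin(x)sin(y).
Reasoning: By Euler's formula e^(i(x+y)) = e^(ix)·e^(iy) = (cos x + i·sin x)(cos y + i·sin y). The real part of the left side is cos(x+y); the real part of the product is cos(x)cos(y) - sin(x)sin(y) (since i·i = -1).
So the two sides agree for all real values of x and y for which both sides are defined.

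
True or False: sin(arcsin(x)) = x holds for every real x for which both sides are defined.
True.

Claim: sin(arcsin(x)) = x.
Reasoning: For -1 ≤ x ≤ 1 (where arcsin is defined), arcsin(x) is by definition an angle whose sine equals x. Taking the sine of that angle returns x. (Note the other order, arcsin(sin x) = x, is NOT an identity.)
So the two sides agree for every real x for which both sides are defined.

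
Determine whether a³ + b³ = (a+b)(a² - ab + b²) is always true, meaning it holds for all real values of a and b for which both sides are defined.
Claim: a³ + b³ = (a+b)(a² - ab + b²).
Reasoning: Expand the right side: (a+b)(a² - ab + b²) = a³ - a²b + ab² + a²b - ab² + b³ = a³ + b³ (the middle terms cancel in pairs).
So the two sides agree for all real values of a and b for which both sides are defined.

Conclusion: Yes, this is an identity.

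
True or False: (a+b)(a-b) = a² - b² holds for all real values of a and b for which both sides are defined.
True.

Claim: (a+b)(a-b) = a² - b².
Reasoning: Expand: (a+b)(a-b) = a² - ab + ba - b² = a² - b² (the cross terms cancel).
So the two sides agree for all real values of a and b for which both sides are defined.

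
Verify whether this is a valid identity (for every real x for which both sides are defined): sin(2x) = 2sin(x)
Claim: sin(2x) = 2sin(x).
Test a specific point where both sides are defined: x = -π/2.
LHS = sin(2x) ≈ 0.0000
RHS = 2sin(x) ≈ -2.0000
Since 0.0000 ≠ -2.0000, the equation fails at this point, so it cannot hold for every real x for which both sides are defined.
The correct double-angle formula is sin(2x) = 2sin(x)cos(x).

Conclusion: No, this is NOT an identity.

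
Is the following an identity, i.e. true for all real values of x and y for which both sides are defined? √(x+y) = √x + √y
No, this is NOT an identity.

Claim: √(x+y) = √x + √y.
Test a specific point where both sides are defined: x = 3/2, y = 1/2.
LHS = √(x+y) ≈ 1.4142
RHS = √x + √y ≈ 1.9319
Since 1.4142 ≠ 1.9319, the equation fails at this point, so it cannot hold for all real values of x and y for which both sides are defined.
Squaring the right side gives x + 2√(xy) + y, not x + y.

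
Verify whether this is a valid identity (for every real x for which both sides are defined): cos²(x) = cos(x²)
Claim: cos²(x) = cos(x²).
Test a specific point where both sides are defined: x = -π/3.
LHS = cos²(x) ≈ 0.2500
RHS = cos(x²) ≈ 0.4566
Since 0.2500 ≠ 0.4566, the equation fails at this point, so it cannot hold for every real x for which both sides are defined.
cos²(x) means (cos x)², squaring the output; cos(x²) squares the input. These are different functions.

Conclusion: No, this is NOT an identity.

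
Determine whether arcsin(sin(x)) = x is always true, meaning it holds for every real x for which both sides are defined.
Claim: arcsin(sin(x)) = x.
Test a specific point where both sides are defined: x = π.
LHS = arcsin(sin(x)) ≈ 0.0000
RHS = x ≈ 3.1416
Since 0.0000 ≠ 3.1416, the equation fails at this point, so it cannot hold for every real x for which both sides are defined.
arcsin only returns values in [-π/2, π/2], so arcsin(sin(x)) = x holds only for x in that interval, not for all real x.

Conclusion: No, this is NOT an identity.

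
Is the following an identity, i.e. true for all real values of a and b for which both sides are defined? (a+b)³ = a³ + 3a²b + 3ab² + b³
Claim: (a+b)³ = a³ + 3a²b + 3ab² + b³.
Reasoning: (a+b)³ = (a+b)(a+b)² = (a+b)(a² + 2ab + b²) = a³ + 2a²b + ab² + a²b + 2ab² + b³ = a³ + 3a²b + 3ab² + b³.
So the two sides agree for all real values of a and b for which both sides are defined.

Conclusion: Yes, this is an identity.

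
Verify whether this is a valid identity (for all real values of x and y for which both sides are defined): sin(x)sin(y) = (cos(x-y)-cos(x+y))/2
Yes, this is an identity.

Claim: sin(x)sin(y) = (cos(x-y)-cos(x+y))/2.
Reasoning: cos(x-y) = cos(x)cos(y) + sin(x)sin(y) and cos(x+y) = cos(x)cos(y) - sin(x)sin(y). Subtracting, cos(x-y) - cos(x+y) = 2sin(x)sin(y); divide by 2.
So the two sides agree for all real values of x and y for which both sides are defined.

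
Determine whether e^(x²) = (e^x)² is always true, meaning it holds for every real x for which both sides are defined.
No, this is NOT an identity.

Claim: e^(x²) = (e^x)².
Test a specific point where both sides are defined: x = -2.
LHS = e^(x²) ≈ 54.5982
RHS = (e^x)² ≈ 0.0183
Since 54.5982 ≠ 0.0183, the equation fails at this point, so it cannot hold for every real x for which both sides are defined.
(e^x)² = e^(2x), and 2x ≠ x² in general.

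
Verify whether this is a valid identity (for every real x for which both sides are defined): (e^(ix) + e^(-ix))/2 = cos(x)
Claim: (e^(ix) + e^(-ix))/2 = cos(x).
Reasoning: By Euler's formula e^(ix) = cos(x) + i·sin(x) and e^(-ix) = cos(x) - i·sin(x). Adding cancels the sine terms: e^(ix) + e^(-ix) = 2cos(x); divide by 2.
So the two sides agree for every real x for which both sides are defined.

Conclusion: Yes, this is an identity.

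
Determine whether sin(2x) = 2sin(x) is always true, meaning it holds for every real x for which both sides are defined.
Claim: sin(2x) = 2sin(x).
Test a specific point where both sides are defined: x = π/3.
LHS = sin(2x) ≈ 0.8660
RHS = 2sin(x) ≈ 1.7321
Since 0.8660 ≠ 1.7321, the equation fails at this point, so it cannot hold for every real x for which both sides are defined.
The correct double-angle formula is sin(2x) = 2sin(x)cos(x).

Conclusion: No, this is NOT an identity.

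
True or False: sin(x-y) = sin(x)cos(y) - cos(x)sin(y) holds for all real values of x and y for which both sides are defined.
True.

Claim: sin(x-y) = sin(x)cos(y) - cos(x)sin(y).
Reasoning: Replace y by -y in sin(x+y) = sin(x)cos(y) + cos(x)sin(y) and use cos(-y) = cos(y), sin(-y) = -sin(y): sin(x-y) = sin(x)cos(y) - cos(x)sin(y).
So the two sides agree for all real values of x and y for which both sides are defined.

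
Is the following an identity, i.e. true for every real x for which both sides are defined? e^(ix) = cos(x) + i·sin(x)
Yes, this is an identity.

Claim: e^(ix) = cos(x) + i·sin(x).
Reasoning: Euler's formula. Expand e^(ix) = Σ (ix)^k / k!. Since i² = -1, the even-k terms are Σ (-1)^m x^(2m)/(2m)! = cos(x) and the odd-k terms are i · Σ (-1)^m x^(2m+1)/(2m+1)! = i·sin(x).
So the two sides agree for every real x for which both sides are defined.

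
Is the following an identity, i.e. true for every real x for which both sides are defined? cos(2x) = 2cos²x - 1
Claim: cos(2x) = 2cos²x - 1.
Reasoning: cos(2x) = cos²x - sin²x. Replace sin²x by 1 - cos²x: cos²x - (1 - cos²x) = 2cos²x - 1.
So the two sides agree for every real x for which both sides are defined.

Conclusion: Yes, this is an identity.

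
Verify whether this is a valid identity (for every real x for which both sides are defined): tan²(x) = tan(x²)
No, this is NOT an identity.

Claim: tan²(x) = tan(x²).
Test a specific point where both sides are defined: x = -π/4.
LHS = tan²(x) ≈ 1.0000
RHS = tan(x²) ≈ 0.7092
Since 1.0000 ≠ 0.7092, the equation fails at this point, so it cannot hold for every real x for which both sides are defined.
tan²(x) means (tan x)², squaring the output; tan(x²) squares the input. These are different functions.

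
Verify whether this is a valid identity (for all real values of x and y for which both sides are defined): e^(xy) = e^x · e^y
No, this is NOT an identity.

Claim: e^(xy) = e^x · e^y.
Test a specific point where both sides are defined: x = 5, y = -2.
LHS = e^(xy) ≈ 0.0000
RHS = e^x · e^y ≈ 20.0855
Since 0.0000 ≠ 20.0855, the equation fails at this point, so it cannot hold for all real values of x and y for which both sides are defined.
e^x · e^y = e^(x+y), not e^(xy).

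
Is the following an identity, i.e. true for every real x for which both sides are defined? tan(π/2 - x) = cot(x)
Yes, this is an identity.

Claim: tan(π/2 - x) = cot(x).
Reasoning: tan(π/2 - x) = sin(π/2 - x)/cos(π/2 - x) = cos(x)/sin(x) = cot(x), using the cofunction identities sin(π/2 - x) = cos(x) and cos(π/2 - x) = sin(x).
So the two sides agree for every real x for which both sides are defined.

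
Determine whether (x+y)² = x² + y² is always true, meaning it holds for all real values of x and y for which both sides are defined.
No, this is NOT an identity.

Claim: (x+y)² = x² + y².
Test a specific point where both sides are defined: x = 3, y = 5.
LHS = (x+y)² ≈ 64.0000
RHS = x² + y² ≈ 34.0000
Since 64.0000 ≠ 34.0000, the equation fails at this point, so it cannot hold for all real values of x and y for which both sides are defined.
The correct expansion is (x+y)² = x² + 2xy + y²; the cross term 2xy is missing.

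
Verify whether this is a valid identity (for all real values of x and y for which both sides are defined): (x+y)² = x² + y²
No, this is NOT an identity.

Claim: (x+y)² = x² + y².
Test a specific point where both sides are defined: x = 4, y = 4.
LHS = (x+y)² ≈ 64.0000
RHS = x² + y² ≈ 32.0000
Since 64.0000 ≠ 32.0000, the equation fails at this point, so it cannot hold for all real values of x and y for which both sides are defined.
The correct expansion is (x+y)² = x² + 2xy + y²; the cross term 2xy is missing.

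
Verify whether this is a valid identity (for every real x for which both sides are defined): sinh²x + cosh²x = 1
No, this is NOT an identity.

Claim: sinh²x + cosh²x = 1.
Test a specific point where both sides are defined: x = 1.
LHS = sinh²x + cosh²x ≈ 3.7622
RHS = 1 ≈ 1.0000
Since 3.7622 ≠ 1.0000, the equation fails at this point, so it cannot hold for every real x for which both sides are defined.
The correct hyperbolic identity is cosh²x - sinh²x = 1 (a difference); the sum sinh²x + cosh²x equals cosh(2x).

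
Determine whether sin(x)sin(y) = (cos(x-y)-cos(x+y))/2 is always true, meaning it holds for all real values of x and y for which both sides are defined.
Yes, this is an identity.

Claim: sin(x)sin(y) = (cos(x-y)-cos(x+y))/2.
Reasoning: cos(x-y) = cos(x)cos(y) + sin(x)sin(y) and cos(x+y) = cos(x)cos(y) - sin(x)sin(y). Subtracting, cos(x-y) - cos(x+y) = 2sin(x)sin(y); divide by 2.
So the two sides agree for all real values of x and y for which both sides are defined.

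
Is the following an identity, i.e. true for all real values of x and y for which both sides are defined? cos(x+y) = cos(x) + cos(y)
Claim: cos(x+y) = cos(x) + cos(y).
Test a specific point where both sides are defined: x = π/6, y = -π/3.
LHS = cos(x+y) ≈ 0.8660
RHS = cos(x) + cos(y) ≈ 1.3660
Since 0.8660 ≠ 1.3660, the equation fails at this point, so it cannot hold for all real values of x and y for which both sides are defined.
The correct expansion is cos(x+y) = cos(x)cos(y) - sin(x)sin(y); cosine is not additive.

Conclusion: No, this is NOT an identity.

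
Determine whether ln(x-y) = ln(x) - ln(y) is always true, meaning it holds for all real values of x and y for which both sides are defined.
No, this is NOT an identity.

Claim: ln(x-y) = ln(x) - ln(y).
Test a specific point where both sides are defined: x = 5, y = 4.
LHS = ln(x-y) ≈ 0.0000
RHS = ln(x) - ln(y) ≈ 0.2231
Since 0.0000 ≠ 0.2231, the equation fails at this point, so it cannot hold for all real values of x and y for which both sides are defined.
ln(x) - ln(y) = ln(x/y), not ln(x-y).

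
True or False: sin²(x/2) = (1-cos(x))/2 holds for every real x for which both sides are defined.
Claim: sin²(x/2) = (1-cos(x))/2.
Reasoning: Use cos(2θ) = 1 - 2sin²θ with θ = x/2: cos(x) = 1 - 2sin²(x/2). Solving for sin²(x/2) gives (1 - cos(x))/2.
So the two sides agree for every real x for which both sides are defined.

Conclusion: True.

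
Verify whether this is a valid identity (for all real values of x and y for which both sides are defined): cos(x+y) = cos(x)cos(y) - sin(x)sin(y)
Claim: cos(x+y) = cos(x)cos(y) - sin(x)sin(y).
Reasoning: By Euler's formula e^(i(x+y)) = e^(ix)·e^(iy) = (cos x + i·sin x)(cos y + i·sin y). The real part of the left side is cos(x+y); the real part of the product is cos(x)cos(y) - sin(x)sin(y) (since i·i = -1).
So the two sides agree for all real values of x and y for which both sides are defined.

Conclusion: Yes, this is an identity.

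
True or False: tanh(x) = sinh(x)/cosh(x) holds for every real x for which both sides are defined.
Claim: tanh(x) = sinh(x)/cosh(x).
Reasoning: tanh(x) is defined as sinh(x)/cosh(x) = (e^x - e^-x)/(e^x + e^-x); cosh(x) ≥ 1 is never zero, so this holds for every real x.
So the two sides agree for every real x for which both sides are defined.

Conclusion: True.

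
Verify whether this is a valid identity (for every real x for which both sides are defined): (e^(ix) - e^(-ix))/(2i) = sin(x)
Yes, this is an identity.

Claim: (e^(ix) - e^(-ix))/(2i) = sin(x).
Reasoning: By Euler's formula e^(ix) = cos(x) + i·sin(x) and e^(-ix) = cos(x) - i·sin(x). Subtracting cancels the cosine terms: e^(ix) - e^(-ix) = 2i·sin(x); divide by 2i.
So the two sides agree for every real x for which both sides are defined.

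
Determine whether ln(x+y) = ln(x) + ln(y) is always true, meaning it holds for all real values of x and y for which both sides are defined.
No, this is NOT an identity.

Claim: ln(x+y) = ln(x) + ln(y).
Test a specific point where both sides are defined: x = 5, y = 2.
LHS = ln(x+y) ≈ 1.9459
RHS = ln(x) + ln(y) ≈ 2.3026
Since 1.9459 ≠ 2.3026, the equation fails at this point, so it cannot hold for all real values of x and y for which both sides are defined.
ln(x) + ln(y) = ln(xy), not ln(x+y).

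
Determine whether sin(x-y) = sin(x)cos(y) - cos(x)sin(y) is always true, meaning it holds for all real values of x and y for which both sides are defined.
Yes, this is an identity.

Claim: sin(x-y) = sin(x)cos(y) - cos(x)sin(y).
Reasoning: Replace y by -y in sin(x+y) = sin(x)cos(y) + cos(x)sin(y) and use cos(-y) = cos(y), sin(-y) = -sin(y): sin(x-y) = sin(x)cos(y) - cos(x)sin(y).
So the two sides agree for all real values of x and y for which both sides are defined.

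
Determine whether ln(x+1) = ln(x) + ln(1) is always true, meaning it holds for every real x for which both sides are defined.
Claim: ln(x+1) = ln(x) + ln(1).
Test a specific point where both sides are defined: x = 3.
LHS = ln(x+1) ≈ 1.3863
RHS = ln(x) + ln(1) ≈ 1.0986
Since 1.3863 ≠ 1.0986, the equation fails at this point, so it cannot hold for every real x for which both sides are defined.
ln(1) = 0, so the right side is just ln(x), which differs from ln(x+1).

Conclusion: No, this is NOT an identity.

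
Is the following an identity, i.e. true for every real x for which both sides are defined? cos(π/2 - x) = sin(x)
Claim: cos(π/2 - x) = sin(x).
Reasoning: Use cos(u - v) = cos(u)cos(v) + sin(u)sin(v) with u = π/2, v = x: cos(π/2)cos(x) + sin(π/2)sin(x) = 0·cos(x) + 1·sin(x) = sin(x).
So the two sides agree for every real x for which both sides are defined.

Conclusion: Yes, this is an identity.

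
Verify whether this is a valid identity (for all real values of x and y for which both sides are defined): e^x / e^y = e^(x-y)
Yes, this is an identity.

Claim: e^x / e^y = e^(x-y).
Reasoning: 1/e^y = e^(-y), so e^x / e^y = e^x · e^(-y) = e^(x + (-y)) = e^(x-y) by the product rule for exponents.
So the two sides agree for all real values of x and y for which both sides are defined.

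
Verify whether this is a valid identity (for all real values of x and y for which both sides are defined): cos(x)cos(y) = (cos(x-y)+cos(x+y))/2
Yes, this is an identity.

Claim: cos(x)cos(y) = (cos(x-y)+cos(x+y))/2.
Reasoning: cos(x-y) = cos(x)cos(y) + sin(x)sin(y) and cos(x+y) = cos(x)cos(y) - sin(x)sin(y). Adding, cos(x-y) + cos(x+y) = 2cos(x)cos(y); divide by 2.
So the two sides agree for all real values of x and y for which both sides are defined.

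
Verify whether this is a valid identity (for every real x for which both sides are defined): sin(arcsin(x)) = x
Yes, this is an identity.

Claim: sin(arcsin(x)) = x.
Reasoning: For -1 ≤ x ≤ 1 (where arcsin is defined), arcsin(x) is by definition an angle whose sine equals x. Taking the sine of that angle returns x. (Note the other order, arcsin(sin x) = x, is NOT an identity.)
So the two sides agree for every real x for which both sides are defined.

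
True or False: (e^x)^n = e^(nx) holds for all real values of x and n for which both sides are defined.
True.

Claim: (e^x)^n = e^(nx).
Reasoning: e^x is a positive real number, and for a positive base B and real exponent n, B^n = e^(n·ln B). With B = e^x, ln B = x, so (e^x)^n = e^(n·x).
So the two sides agree for all real values of x and n for which both sides are defined.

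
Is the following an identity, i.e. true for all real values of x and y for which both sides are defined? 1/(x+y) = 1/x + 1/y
No, this is NOT an identity.

Claim: 1/(x+y) = 1/x + 1/y.
Test a specific point where both sides are defined: x = 5, y = 5.
LHS = 1/(x+y) ≈ 0.1000
RHS = 1/x + 1/y ≈ 0.4000
Since 0.1000 ≠ 0.4000, the equation fails at this point, so it cannot hold for all real values of x and y for which both sides are defined.
1/x + 1/y = (x+y)/(xy), which is not 1/(x+y).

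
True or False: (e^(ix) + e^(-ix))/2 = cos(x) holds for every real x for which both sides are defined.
Claim: (e^(ix) + e^(-ix))/2 = cos(x).
Reasoning: By Euler's formula e^(ix) = cos(x) + i·sin(x) and e^(-ix) = cos(x) - i·sin(x). Adding cancels the sine terms: e^(ix) + e^(-ix) = 2cos(x); divide by 2.
So the two sides agree for every real x for which both sides are defined.

Conclusion: True.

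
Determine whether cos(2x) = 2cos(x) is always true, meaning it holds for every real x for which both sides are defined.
Claim: cos(2x) = 2cos(x).
Test a specific point where both sides are defined: x = π/6.
LHS = cos(2x) ≈ 0.5000
RHS = 2cos(x) ≈ 1.7321
Since 0.5000 ≠ 1.7321, the equation fails at this point, so it cannot hold for every real x for which both sides are defined.
The correct double-angle formula is cos(2x) = cos²x - sin²x.

Conclusion: No, this is NOT an identity.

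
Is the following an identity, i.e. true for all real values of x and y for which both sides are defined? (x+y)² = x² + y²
Claim: (x+y)² = x² + y².
Test a specific point where both sides are defined: x = 4, y = 4.
LHS = (x+y)² ≈ 64.0000
RHS = x² + y² ≈ 32.0000
Since 64.0000 ≠ 32.0000, the equation fails at this point, so it cannot hold for all real values of x and y for which both sides are defined.
The correct expansion is (x+y)² = x² + 2xy + y²; the cross term 2xy is missing.

Conclusion: No, this is NOT an identity.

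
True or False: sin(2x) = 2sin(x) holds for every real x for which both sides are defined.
False.

Claim: sin(2x) = 2sin(x).
Test a specific point where both sides are defined: x = 2π/3.
LHS = sin(2x) ≈ -0.8660
RHS = 2sin(x) ≈ 1.7321
Since -0.8660 ≠ 1.7321, the equation fails at this point, so it cannot hold for every real x for which both sides are defined.
The correct double-angle formula is sin(2x) = 2sin(x)cos(x).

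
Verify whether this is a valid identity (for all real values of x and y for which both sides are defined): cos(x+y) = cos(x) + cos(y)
No, this is NOT an identity.

Claim: cos(x+y) = cos(x) + cos(y).
Test a specific point where both sides are defined: x = 3π/4, y = π/3.
LHS = cos(x+y) ≈ -0.9659
RHS = cos(x) + cos(y) ≈ -0.2071
Since -0.9659 ≠ -0.2071, the equation fails at this point, so it cannot hold for all real values of x and y for which both sides are defined.
The correct expansion is cos(x+y) = cos(x)cos(y) - sin(x)sin(y); cosine is not additive.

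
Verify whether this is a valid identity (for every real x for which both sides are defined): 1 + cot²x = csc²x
Claim: 1 + cot²x = csc²x.
Reasoning: Start from sin²x + cos²x = 1 and divide every term by sin²x (allowed wherever cot x and csc x are defined): 1 + cot²x = 1/sin²x = csc²x.
So the two sides agree for every real x for which both sides are defined.

Conclusion: Yes, this is an identity.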